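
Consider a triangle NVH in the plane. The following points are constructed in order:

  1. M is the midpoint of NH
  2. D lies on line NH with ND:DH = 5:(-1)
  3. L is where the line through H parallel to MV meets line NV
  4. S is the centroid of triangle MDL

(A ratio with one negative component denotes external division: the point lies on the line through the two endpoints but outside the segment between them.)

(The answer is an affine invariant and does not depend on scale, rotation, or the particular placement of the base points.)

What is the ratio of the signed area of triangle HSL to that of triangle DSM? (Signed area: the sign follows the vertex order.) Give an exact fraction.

[HSL]:[DSM] = -1/3

Work in coordinates with N = (0, 0), V = (1, 0), H = (0, 1).
1. M is the midpoint of NH ⇒ M = (0, 1/2)
2. D lies on line NH with ND:DH = 5:(-1) ⇒ D = (0, 5/4)
3. L is where the line through H parallel to MV meets line NV ⇒ L = (2, 0)
4. S is the centroid of triangle MDL ⇒ S = (2/3, 7/12)
2·[HSL] = 1/6, 2·[DSM] = -1/2
[HSL]:[DSM] = 1/6:-1/2 = -1/3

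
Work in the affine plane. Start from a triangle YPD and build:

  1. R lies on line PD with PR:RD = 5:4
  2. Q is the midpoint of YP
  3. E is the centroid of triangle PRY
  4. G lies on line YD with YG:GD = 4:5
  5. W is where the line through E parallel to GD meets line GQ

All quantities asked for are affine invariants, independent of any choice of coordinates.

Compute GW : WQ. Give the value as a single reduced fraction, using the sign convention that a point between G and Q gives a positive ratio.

Choose coordinates Y = (0, 0), P = (1, 0), D = (0, 1).
1. R lies on line PD with PR:RD = 5:4 ⇒ R = (4/9, 5/9)
2. Q is the midpoint of YP ⇒ Q = (1/2, 0)
3. E is the centroid of triangle PRY ⇒ E = (13/27, 5/27)
4. G lies on line YD with YG:GD = 4:5 ⇒ G = (0, 4/9)
5. W is where the line through E parallel to GD meets line GQ ⇒ W = (13/27, 4/243)
W = G + t·(Q−G) with t = 26/27, so GW:WQ = t:(1−t) = 26/27:1/27

GW:WQ = 26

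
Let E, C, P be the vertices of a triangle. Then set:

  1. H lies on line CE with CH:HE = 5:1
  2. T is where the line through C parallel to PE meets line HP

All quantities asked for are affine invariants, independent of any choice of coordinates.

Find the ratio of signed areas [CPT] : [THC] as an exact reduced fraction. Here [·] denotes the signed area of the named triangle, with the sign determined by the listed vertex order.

[CPT]:[THC] = -6/5

Choose coordinates E = (0, 0), C = (1, 0), P = (0, 1).
1. H lies on line CE with CH:HE = 5:1 ⇒ H = (1/6, 0)
2. T is where the line through C parallel to PE meets line HP ⇒ T = (1, -5)
2·[CPT] = 5, 2·[THC] = -25/6
[CPT]:[THC] = 5:-25/6 = -6/5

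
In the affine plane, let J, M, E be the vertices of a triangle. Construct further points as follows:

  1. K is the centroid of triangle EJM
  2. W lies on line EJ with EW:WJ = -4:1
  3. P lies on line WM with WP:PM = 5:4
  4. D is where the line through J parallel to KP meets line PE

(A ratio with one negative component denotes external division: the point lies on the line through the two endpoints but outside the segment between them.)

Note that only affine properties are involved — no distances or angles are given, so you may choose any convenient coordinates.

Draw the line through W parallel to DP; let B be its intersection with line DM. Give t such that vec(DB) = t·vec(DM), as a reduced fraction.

t = -5/4

Choose coordinates J = (0, 0), M = (1, 0), E = (0, 1).
1. K is the centroid of triangle EJM ⇒ K = (1/3, 1/3)
2. W lies on line EJ with EW:WJ = -4:1 ⇒ W = (0, -1/3)
3. P lies on line WM with WP:PM = 5:4 ⇒ P = (5/9, -4/27)
4. D is where the line through J parallel to KP meets line PE ⇒ D = (-10, 65/3)
through W parallel to DP: direction (95/9, -589/27); meets DM at B = (-95/4, 195/4)
B = D + t·(M−D) with t = -5/4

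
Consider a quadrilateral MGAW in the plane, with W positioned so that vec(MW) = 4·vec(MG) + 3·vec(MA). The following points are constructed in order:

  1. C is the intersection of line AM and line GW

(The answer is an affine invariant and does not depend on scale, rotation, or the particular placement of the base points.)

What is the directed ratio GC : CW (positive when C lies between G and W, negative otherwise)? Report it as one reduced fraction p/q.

GC:CW = -1/4

Assign M = (0, 0), G = (1, 0), A = (0, 1), W = (4, 3) — the answer is frame-independent, so this choice is without loss of generality.
1. C is the intersection of line AM and line GW ⇒ C = (0, -1)
C = G + t·(W−G) with t = -1/3, so GC:CW = t:(1−t) = -1/3:4/3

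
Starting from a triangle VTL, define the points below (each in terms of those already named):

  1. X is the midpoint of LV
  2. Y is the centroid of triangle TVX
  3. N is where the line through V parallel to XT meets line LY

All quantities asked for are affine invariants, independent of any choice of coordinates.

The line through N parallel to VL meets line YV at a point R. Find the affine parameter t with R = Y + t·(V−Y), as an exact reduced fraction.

Choose coordinates V = (0, 0), T = (1, 0), L = (0, 1).
1. X is the midpoint of LV ⇒ X = (0, 1/2)
2. Y is the centroid of triangle TVX ⇒ Y = (1/3, 1/6)
3. N is where the line through V parallel to XT meets line LY ⇒ N = (1/2, -1/4)
through N parallel to VL: direction (0, 1); meets YV at R = (1/2, 1/4)
R = Y + t·(V−Y) with t = -1/2

t = -1/2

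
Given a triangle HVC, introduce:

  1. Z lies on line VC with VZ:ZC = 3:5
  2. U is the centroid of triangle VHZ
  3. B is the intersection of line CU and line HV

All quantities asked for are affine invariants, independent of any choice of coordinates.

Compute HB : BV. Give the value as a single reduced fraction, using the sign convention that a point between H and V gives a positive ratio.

HB:BV = 13/8

Assign H = (0, 0), V = (1, 0), C = (0, 1) — the answer is frame-independent, so this choice is without loss of generality.
1. Z lies on line VC with VZ:ZC = 3:5 ⇒ Z = (5/8, 3/8)
2. U is the centroid of triangle VHZ ⇒ U = (13/24, 1/8)
3. B is the intersection of line CU and line HV ⇒ B = (13/21, 0)
B = H + t·(V−H) with t = 13/21, so HB:BV = t:(1−t) = 13/21:8/21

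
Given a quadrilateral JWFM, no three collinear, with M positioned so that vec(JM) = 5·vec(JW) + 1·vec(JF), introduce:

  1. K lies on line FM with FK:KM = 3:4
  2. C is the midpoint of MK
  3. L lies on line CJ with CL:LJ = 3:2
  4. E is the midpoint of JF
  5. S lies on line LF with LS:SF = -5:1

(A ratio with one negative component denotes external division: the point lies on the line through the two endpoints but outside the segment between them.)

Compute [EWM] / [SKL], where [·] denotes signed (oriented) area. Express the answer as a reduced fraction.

Choose coordinates J = (0, 0), W = (1, 0), F = (0, 1), M = (5, 1).
1. K lies on line FM with FK:KM = 3:4 ⇒ K = (15/7, 1)
2. C is the midpoint of MK ⇒ C = (25/7, 1)
3. L lies on line CJ with CL:LJ = 3:2 ⇒ L = (10/7, 2/5)
4. E is the midpoint of JF ⇒ E = (0, 1/2)
5. S lies on line LF with LS:SF = -5:1 ⇒ S = (-5/14, 23/20)
2·[EWM] = 3, 2·[SKL] = -45/28
[EWM]:[SKL] = 3:-45/28 = -28/15

[EWM]:[SKL] = -28/15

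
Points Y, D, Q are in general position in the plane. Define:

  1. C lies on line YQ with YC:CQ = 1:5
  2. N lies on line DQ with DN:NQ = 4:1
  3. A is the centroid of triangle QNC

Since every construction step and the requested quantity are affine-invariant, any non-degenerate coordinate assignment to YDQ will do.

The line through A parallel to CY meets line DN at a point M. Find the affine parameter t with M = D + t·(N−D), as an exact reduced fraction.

Work in coordinates with Y = (0, 0), D = (1, 0), Q = (0, 1).
1. C lies on line YQ with YC:CQ = 1:5 ⇒ C = (0, 1/6)
2. N lies on line DQ with DN:NQ = 4:1 ⇒ N = (1/5, 4/5)
3. A is the centroid of triangle QNC ⇒ A = (1/15, 59/90)
through A parallel to CY: direction (0, -1/6); meets DN at M = (1/15, 14/15)
M = D + t·(N−D) with t = 7/6

t = 7/6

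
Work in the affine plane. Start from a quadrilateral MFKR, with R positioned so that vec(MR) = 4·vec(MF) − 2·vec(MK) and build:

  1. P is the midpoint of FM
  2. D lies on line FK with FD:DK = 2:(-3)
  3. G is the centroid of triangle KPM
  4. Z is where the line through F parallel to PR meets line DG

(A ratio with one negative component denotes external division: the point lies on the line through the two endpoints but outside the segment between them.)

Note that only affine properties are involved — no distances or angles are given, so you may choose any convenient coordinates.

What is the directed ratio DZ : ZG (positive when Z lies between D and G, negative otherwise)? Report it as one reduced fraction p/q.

DZ:ZG = -6

Choose coordinates M = (0, 0), F = (1, 0), K = (0, 1), R = (4, -2).
1. P is the midpoint of FM ⇒ P = (1/2, 0)
2. D lies on line FK with FD:DK = 2:(-3) ⇒ D = (3, -2)
3. G is the centroid of triangle KPM ⇒ G = (1/6, 1/3)
4. Z is where the line through F parallel to PR meets line DG ⇒ Z = (-2/5, 4/5)
Z = D + t·(G−D) with t = 6/5, so DZ:ZG = t:(1−t) = 6/5:-1/5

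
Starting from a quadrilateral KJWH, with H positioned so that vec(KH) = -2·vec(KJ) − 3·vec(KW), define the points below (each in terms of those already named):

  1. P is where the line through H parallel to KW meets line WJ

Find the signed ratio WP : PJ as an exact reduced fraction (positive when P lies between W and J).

Work in coordinates with K = (0, 0), J = (1, 0), W = (0, 1), H = (-2, -3).
1. P is where the line through H parallel to KW meets line WJ ⇒ P = (-2, 3)
P = W + t·(J−W) with t = -2, so WP:PJ = t:(1−t) = -2:3

WP:PJ = -2/3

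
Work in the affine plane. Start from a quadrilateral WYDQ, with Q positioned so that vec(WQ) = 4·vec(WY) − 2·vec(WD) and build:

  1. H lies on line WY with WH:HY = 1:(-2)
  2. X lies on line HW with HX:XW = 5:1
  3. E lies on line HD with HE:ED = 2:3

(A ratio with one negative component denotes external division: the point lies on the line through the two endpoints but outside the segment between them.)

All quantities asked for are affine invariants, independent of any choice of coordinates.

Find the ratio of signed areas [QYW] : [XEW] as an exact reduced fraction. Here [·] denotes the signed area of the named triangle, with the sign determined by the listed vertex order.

Set W = (0, 0), Y = (1, 0), D = (0, 1), Q = (4, -2); any affine frame gives the same invariant.
1. H lies on line WY with WH:HY = 1:(-2) ⇒ H = (-1, 0)
2. X lies on line HW with HX:XW = 5:1 ⇒ X = (-1/6, 0)
3. E lies on line HD with HE:ED = 2:3 ⇒ E = (-3/5, 2/5)
2·[QYW] = 2, 2·[XEW] = -1/15
[QYW]:[XEW] = 2:-1/15 = -30

[QYW]:[XEW] = -30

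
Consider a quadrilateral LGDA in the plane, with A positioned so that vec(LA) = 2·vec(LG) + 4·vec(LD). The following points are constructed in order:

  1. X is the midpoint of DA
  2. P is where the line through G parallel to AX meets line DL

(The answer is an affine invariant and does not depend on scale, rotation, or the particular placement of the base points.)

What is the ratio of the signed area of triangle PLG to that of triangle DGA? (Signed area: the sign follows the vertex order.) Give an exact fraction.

Choose coordinates L = (0, 0), G = (1, 0), D = (0, 1), A = (2, 4).
1. X is the midpoint of DA ⇒ X = (1, 5/2)
2. P is where the line through G parallel to AX meets line DL ⇒ P = (0, -3/2)
2·[PLG] = -3/2, 2·[DGA] = 5
[PLG]:[DGA] = -3/2:5 = -3/10

[PLG]:[DGA] = -3/10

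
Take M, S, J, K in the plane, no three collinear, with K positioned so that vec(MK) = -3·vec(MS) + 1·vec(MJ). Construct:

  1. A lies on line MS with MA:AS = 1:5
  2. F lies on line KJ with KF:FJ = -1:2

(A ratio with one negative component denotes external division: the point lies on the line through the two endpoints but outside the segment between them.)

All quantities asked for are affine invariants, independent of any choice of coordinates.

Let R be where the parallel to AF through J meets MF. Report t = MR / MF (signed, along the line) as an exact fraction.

t = 37

Assign M = (0, 0), S = (1, 0), J = (0, 1), K = (-3, 1) — the answer is frame-independent, so this choice is without loss of generality.
1. A lies on line MS with MA:AS = 1:5 ⇒ A = (1/6, 0)
2. F lies on line KJ with KF:FJ = -1:2 ⇒ F = (-6, 1)
through J parallel to AF: direction (-37/6, 1); meets MF at R = (-222, 37)
R = M + t·(F−M) with t = 37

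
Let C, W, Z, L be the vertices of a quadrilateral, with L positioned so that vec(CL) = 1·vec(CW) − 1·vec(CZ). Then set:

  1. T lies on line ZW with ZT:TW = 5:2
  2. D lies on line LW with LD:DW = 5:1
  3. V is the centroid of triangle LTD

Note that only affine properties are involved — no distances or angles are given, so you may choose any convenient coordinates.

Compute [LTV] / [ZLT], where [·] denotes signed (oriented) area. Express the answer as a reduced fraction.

Set C = (0, 0), W = (1, 0), Z = (0, 1), L = (1, -1); any affine frame gives the same invariant.
1. T lies on line ZW with ZT:TW = 5:2 ⇒ T = (5/7, 2/7)
2. D lies on line LW with LD:DW = 5:1 ⇒ D = (1, -1/6)
3. V is the centroid of triangle LTD ⇒ V = (19/21, -37/126)
2·[LTV] = -5/63, 2·[ZLT] = 5/7
[LTV]:[ZLT] = -5/63:5/7 = -1/9

[LTV]:[ZLT] = -1/9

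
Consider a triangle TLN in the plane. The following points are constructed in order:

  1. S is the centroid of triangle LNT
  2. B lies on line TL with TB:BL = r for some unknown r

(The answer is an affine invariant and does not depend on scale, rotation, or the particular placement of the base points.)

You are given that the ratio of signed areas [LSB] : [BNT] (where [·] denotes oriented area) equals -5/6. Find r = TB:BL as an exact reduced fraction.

Work in coordinates with T = (0, 0), L = (1, 0), N = (0, 1).
1. S is the centroid of triangle LNT ⇒ S = (1/3, 1/3)
2. With TB:BL = r, write λ = r/(r+1) so B = T + λ·(L−T); B is affine-linear in λ
Every point depending on B is an affine combination of B and λ-independent points, so each such coordinate is linear in λ; the λ² term in each signed area is a multiple of (L−T)×(L−T) = 0, so 2·[LSB] and 2·[BNT] are each linear in λ. Evaluating at λ=0 and λ=1:
  2·[LSB] = -1/3·λ + 1/3,   2·[BNT] = λ
So [LSB]:[BNT] = (-1/3·λ + 1/3) / (λ). Setting this equal to -5/6:
  -1/3·λ + 1/3 = -5/6·(λ)  ⇒  λ = -2/3
Then r = λ/(1−λ) = (-2/3)/(5/3) = -2/5. Check: with r = -2/5, B = (-2/3, 0) and [LSB]:[BNT] = -5/6 as required.

r = -2/5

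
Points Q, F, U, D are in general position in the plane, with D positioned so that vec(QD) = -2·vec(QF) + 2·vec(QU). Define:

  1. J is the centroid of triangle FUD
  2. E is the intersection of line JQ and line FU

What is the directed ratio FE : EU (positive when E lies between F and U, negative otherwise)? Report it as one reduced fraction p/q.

FE:EU = -3

Work in coordinates with Q = (0, 0), F = (1, 0), U = (0, 1), D = (-2, 2).
1. J is the centroid of triangle FUD ⇒ J = (-1/3, 1)
2. E is the intersection of line JQ and line FU ⇒ E = (-1/2, 3/2)
E = F + t·(U−F) with t = 3/2, so FE:EU = t:(1−t) = 3/2:-1/2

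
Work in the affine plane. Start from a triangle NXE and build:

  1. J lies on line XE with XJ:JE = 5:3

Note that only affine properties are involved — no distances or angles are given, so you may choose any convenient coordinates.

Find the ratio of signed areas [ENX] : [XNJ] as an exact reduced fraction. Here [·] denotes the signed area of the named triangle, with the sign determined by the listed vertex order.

[ENX]:[XNJ] = -8/5

Assign N = (0, 0), X = (1, 0), E = (0, 1) — the answer is frame-independent, so this choice is without loss of generality.
1. J lies on line XE with XJ:JE = 5:3 ⇒ J = (3/8, 5/8)
2·[ENX] = 1, 2·[XNJ] = -5/8
[ENX]:[XNJ] = 1:-5/8 = -8/5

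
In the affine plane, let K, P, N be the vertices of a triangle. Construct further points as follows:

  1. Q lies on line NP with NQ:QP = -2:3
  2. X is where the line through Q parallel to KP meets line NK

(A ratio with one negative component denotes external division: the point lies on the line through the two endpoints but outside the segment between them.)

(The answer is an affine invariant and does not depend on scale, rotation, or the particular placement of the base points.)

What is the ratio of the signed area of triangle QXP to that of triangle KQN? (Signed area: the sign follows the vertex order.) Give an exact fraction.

Assign K = (0, 0), P = (1, 0), N = (0, 1) — the answer is frame-independent, so this choice is without loss of generality.
1. Q lies on line NP with NQ:QP = -2:3 ⇒ Q = (-2, 3)
2. X is where the line through Q parallel to KP meets line NK ⇒ X = (0, 3)
2·[QXP] = -6, 2·[KQN] = -2
[QXP]:[KQN] = -6:-2 = 3

[QXP]:[KQN] = 3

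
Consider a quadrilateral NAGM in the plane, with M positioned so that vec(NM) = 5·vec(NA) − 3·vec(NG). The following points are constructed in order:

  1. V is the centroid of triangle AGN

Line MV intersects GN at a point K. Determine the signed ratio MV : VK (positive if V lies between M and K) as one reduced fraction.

Work in coordinates with N = (0, 0), A = (1, 0), G = (0, 1), M = (5, -3).
1. V is the centroid of triangle AGN ⇒ V = (1/3, 1/3)
line MV meets GN at K = (0, 4/7)
V = M + t·(K−M) with t = 14/15, so MV:VK = 14/15:1/15

MV:VK = 14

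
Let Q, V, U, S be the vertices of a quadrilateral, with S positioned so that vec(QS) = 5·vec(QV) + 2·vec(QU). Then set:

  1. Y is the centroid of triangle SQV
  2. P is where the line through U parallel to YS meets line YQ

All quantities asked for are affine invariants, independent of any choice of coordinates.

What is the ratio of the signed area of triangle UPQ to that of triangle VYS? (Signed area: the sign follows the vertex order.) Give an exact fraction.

[UPQ]:[VYS] = -27/2

Assign Q = (0, 0), V = (1, 0), U = (0, 1), S = (5, 2) — the answer is frame-independent, so this choice is without loss of generality.
1. Y is the centroid of triangle SQV ⇒ Y = (2, 2/3)
2. P is where the line through U parallel to YS meets line YQ ⇒ P = (-9, -3)
2·[UPQ] = 9, 2·[VYS] = -2/3
[UPQ]:[VYS] = 9:-2/3 = -27/2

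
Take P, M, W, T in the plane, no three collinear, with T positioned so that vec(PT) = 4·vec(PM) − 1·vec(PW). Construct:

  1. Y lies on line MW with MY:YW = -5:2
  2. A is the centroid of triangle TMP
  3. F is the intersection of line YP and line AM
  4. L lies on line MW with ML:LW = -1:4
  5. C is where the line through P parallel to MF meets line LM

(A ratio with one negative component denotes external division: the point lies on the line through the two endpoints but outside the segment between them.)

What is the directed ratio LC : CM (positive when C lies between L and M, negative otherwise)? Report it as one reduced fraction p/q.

LC:CM = -2/3

Choose coordinates P = (0, 0), M = (1, 0), W = (0, 1), T = (4, -1).
1. Y lies on line MW with MY:YW = -5:2 ⇒ Y = (-2/3, 5/3)
2. A is the centroid of triangle TMP ⇒ A = (5/3, -1/3)
3. F is the intersection of line YP and line AM ⇒ F = (-1/4, 5/8)
4. L lies on line MW with ML:LW = -1:4 ⇒ L = (4/3, -1/3)
5. C is where the line through P parallel to MF meets line LM ⇒ C = (2, -1)
C = L + t·(M−L) with t = -2, so LC:CM = t:(1−t) = -2:3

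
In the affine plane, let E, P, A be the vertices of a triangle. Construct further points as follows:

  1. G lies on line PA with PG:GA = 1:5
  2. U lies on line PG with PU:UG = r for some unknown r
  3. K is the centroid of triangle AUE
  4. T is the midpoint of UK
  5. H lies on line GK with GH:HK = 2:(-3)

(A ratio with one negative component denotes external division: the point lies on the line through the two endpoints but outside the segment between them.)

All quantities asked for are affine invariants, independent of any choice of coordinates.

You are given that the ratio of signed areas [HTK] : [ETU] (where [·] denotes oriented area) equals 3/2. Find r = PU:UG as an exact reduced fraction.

Work in coordinates with E = (0, 0), P = (1, 0), A = (0, 1).
1. G lies on line PA with PG:GA = 1:5 ⇒ G = (5/6, 1/6)
2. With PU:UG = r, write λ = r/(r+1) so U = P + λ·(G−P); U is affine-linear in λ
3. K is the centroid of triangle AUE ⇒ K is an affine combination of earlier points and hence also affine-linear in λ
4. T is the midpoint of UK ⇒ T is an affine combination of earlier points and hence also affine-linear in λ
5. H lies on line GK with GH:HK = 2:(-3) ⇒ H is an affine combination of earlier points and hence also affine-linear in λ
Every point depending on U is an affine combination of U and λ-independent points, so each such coordinate is linear in λ; the λ² term in each signed area is a multiple of (G−P)×(G−P) = 0, so 2·[HTK] and 2·[ETU] are each linear in λ. Evaluating at λ=0 and λ=1:
  2·[HTK] = 1/12·λ − 1/12,   2·[ETU] = 1/36·λ − 1/6
So [HTK]:[ETU] = (1/12·λ − 1/12) / (1/36·λ − 1/6). Setting this equal to 3/2:
  1/12·λ − 1/12 = 3/2·(1/36·λ − 1/6)  ⇒  λ = -4
Then r = λ/(1−λ) = (-4)/(5) = -4/5. Check: with r = -4/5, U = (5/3, -2/3) and [HTK]:[ETU] = 3/2 as required.

r = -4/5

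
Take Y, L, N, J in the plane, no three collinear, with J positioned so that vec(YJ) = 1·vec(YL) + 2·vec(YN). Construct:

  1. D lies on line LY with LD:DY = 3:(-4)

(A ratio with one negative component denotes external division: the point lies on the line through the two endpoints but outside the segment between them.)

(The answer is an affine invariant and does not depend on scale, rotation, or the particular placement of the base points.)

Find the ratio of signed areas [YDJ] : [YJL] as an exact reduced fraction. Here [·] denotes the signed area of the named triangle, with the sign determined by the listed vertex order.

Work in coordinates with Y = (0, 0), L = (1, 0), N = (0, 1), J = (1, 2).
1. D lies on line LY with LD:DY = 3:(-4) ⇒ D = (4, 0)
2·[YDJ] = 8, 2·[YJL] = -2
[YDJ]:[YJL] = 8:-2 = -4

[YDJ]:[YJL] = -4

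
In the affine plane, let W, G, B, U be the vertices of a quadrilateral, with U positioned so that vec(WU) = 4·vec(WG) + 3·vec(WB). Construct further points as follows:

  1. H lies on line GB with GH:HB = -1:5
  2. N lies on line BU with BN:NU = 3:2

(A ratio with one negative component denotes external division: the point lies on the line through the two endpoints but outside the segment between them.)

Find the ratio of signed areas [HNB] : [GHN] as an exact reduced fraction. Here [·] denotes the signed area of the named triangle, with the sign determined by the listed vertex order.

Assign W = (0, 0), G = (1, 0), B = (0, 1), U = (4, 3) — the answer is frame-independent, so this choice is without loss of generality.
1. H lies on line GB with GH:HB = -1:5 ⇒ H = (5/4, -1/4)
2. N lies on line BU with BN:NU = 3:2 ⇒ N = (12/5, 11/5)
2·[HNB] = 9/2, 2·[GHN] = 9/10
[HNB]:[GHN] = 9/2:9/10 = 5

[HNB]:[GHN] = 5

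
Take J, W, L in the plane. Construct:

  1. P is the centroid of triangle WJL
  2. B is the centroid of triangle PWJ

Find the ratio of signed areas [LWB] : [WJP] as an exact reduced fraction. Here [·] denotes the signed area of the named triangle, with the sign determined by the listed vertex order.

[LWB]:[WJP] = 4/3

Work in coordinates with J = (0, 0), W = (1, 0), L = (0, 1).
1. P is the centroid of triangle WJL ⇒ P = (1/3, 1/3)
2. B is the centroid of triangle PWJ ⇒ B = (4/9, 1/9)
2·[LWB] = -4/9, 2·[WJP] = -1/3
[LWB]:[WJP] = -4/9:-1/3 = 4/3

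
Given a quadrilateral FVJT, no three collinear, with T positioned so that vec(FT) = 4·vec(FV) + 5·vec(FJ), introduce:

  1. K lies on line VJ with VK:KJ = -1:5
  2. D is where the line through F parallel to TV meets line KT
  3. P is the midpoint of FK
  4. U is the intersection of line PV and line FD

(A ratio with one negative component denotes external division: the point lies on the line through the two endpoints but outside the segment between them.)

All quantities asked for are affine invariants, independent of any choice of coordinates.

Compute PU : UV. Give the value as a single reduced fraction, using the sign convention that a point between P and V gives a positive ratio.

Choose coordinates F = (0, 0), V = (1, 0), J = (0, 1), T = (4, 5).
1. K lies on line VJ with VK:KJ = -1:5 ⇒ K = (5/4, -1/4)
2. D is where the line through F parallel to TV meets line KT ⇒ D = (87/8, 145/8)
3. P is the midpoint of FK ⇒ P = (5/8, -1/8)
4. U is the intersection of line PV and line FD ⇒ U = (-1/4, -5/12)
U = P + t·(V−P) with t = -7/3, so PU:UV = t:(1−t) = -7/3:10/3

PU:UV = -7/10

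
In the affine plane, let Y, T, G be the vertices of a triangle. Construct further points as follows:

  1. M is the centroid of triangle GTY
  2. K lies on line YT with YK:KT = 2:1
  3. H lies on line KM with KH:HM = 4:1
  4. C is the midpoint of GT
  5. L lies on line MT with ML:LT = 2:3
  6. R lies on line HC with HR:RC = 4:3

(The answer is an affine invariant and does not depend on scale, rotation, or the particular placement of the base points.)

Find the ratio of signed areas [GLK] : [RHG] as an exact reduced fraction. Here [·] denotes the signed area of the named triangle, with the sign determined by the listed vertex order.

[GLK]:[RHG] = 7/10

Choose coordinates Y = (0, 0), T = (1, 0), G = (0, 1).
1. M is the centroid of triangle GTY ⇒ M = (1/3, 1/3)
2. K lies on line YT with YK:KT = 2:1 ⇒ K = (2/3, 0)
3. H lies on line KM with KH:HM = 4:1 ⇒ H = (2/5, 4/15)
4. C is the midpoint of GT ⇒ C = (1/2, 1/2)
5. L lies on line MT with ML:LT = 2:3 ⇒ L = (3/5, 1/5)
6. R lies on line HC with HR:RC = 4:3 ⇒ R = (16/35, 2/5)
2·[GLK] = -1/15, 2·[RHG] = -2/21
[GLK]:[RHG] = -1/15:-2/21 = 7/10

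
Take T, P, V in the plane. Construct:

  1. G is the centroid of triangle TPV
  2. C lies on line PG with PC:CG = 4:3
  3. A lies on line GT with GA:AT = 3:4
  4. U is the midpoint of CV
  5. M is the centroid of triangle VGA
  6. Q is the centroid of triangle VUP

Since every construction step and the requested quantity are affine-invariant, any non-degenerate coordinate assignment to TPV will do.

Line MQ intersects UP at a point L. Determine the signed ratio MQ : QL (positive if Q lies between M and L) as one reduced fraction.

Choose coordinates T = (0, 0), P = (1, 0), V = (0, 1).
1. G is the centroid of triangle TPV ⇒ G = (1/3, 1/3)
2. C lies on line PG with PC:CG = 4:3 ⇒ C = (13/21, 4/21)
3. A lies on line GT with GA:AT = 3:4 ⇒ A = (4/21, 4/21)
4. U is the midpoint of CV ⇒ U = (13/42, 25/42)
5. M is the centroid of triangle VGA ⇒ M = (11/63, 32/63)
6. Q is the centroid of triangle VUP ⇒ Q = (55/126, 67/126)
line MQ meets UP at L = (1859/4788, 2525/4788)
Q = M + t·(L−M) with t = 38/31, so MQ:QL = 38/31:-7/31

MQ:QL = -38/7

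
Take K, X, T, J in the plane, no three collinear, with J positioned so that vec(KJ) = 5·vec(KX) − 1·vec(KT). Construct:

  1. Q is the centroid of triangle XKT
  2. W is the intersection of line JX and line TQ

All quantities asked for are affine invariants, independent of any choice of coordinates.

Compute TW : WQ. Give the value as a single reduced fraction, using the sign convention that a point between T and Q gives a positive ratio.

TW:WQ = -9/2

Choose coordinates K = (0, 0), X = (1, 0), T = (0, 1), J = (5, -1).
1. Q is the centroid of triangle XKT ⇒ Q = (1/3, 1/3)
2. W is the intersection of line JX and line TQ ⇒ W = (3/7, 1/7)
W = T + t·(Q−T) with t = 9/7, so TW:WQ = t:(1−t) = 9/7:-2/7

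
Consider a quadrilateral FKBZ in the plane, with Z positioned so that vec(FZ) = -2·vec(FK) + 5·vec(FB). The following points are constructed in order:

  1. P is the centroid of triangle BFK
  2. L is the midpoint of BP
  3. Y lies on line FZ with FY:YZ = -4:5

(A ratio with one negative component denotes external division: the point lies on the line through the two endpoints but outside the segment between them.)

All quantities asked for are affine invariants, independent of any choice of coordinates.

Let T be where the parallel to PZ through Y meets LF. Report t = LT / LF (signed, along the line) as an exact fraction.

t = 5

Assign F = (0, 0), K = (1, 0), B = (0, 1), Z = (-2, 5) — the answer is frame-independent, so this choice is without loss of generality.
1. P is the centroid of triangle BFK ⇒ P = (1/3, 1/3)
2. L is the midpoint of BP ⇒ L = (1/6, 2/3)
3. Y lies on line FZ with FY:YZ = -4:5 ⇒ Y = (8, -20)
through Y parallel to PZ: direction (-7/3, 14/3); meets LF at T = (-2/3, -8/3)
T = L + t·(F−L) with t = 5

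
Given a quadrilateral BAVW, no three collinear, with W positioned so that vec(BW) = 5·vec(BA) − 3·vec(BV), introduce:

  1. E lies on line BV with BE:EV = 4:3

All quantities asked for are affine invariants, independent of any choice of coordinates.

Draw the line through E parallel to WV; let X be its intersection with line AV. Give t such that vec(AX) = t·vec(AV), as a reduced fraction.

t = -8/7

Assign B = (0, 0), A = (1, 0), V = (0, 1), W = (5, -3) — the answer is frame-independent, so this choice is without loss of generality.
1. E lies on line BV with BE:EV = 4:3 ⇒ E = (0, 4/7)
through E parallel to WV: direction (-5, 4); meets AV at X = (15/7, -8/7)
X = A + t·(V−A) with t = -8/7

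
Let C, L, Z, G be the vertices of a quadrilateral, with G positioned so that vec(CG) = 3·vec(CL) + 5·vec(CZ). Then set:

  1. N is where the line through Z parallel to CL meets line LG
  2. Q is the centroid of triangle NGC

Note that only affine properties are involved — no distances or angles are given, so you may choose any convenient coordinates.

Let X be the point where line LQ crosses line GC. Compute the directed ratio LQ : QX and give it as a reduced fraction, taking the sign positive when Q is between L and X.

LQ:QX = 11/4

Assign C = (0, 0), L = (1, 0), Z = (0, 1), G = (3, 5) — the answer is frame-independent, so this choice is without loss of generality.
1. N is where the line through Z parallel to CL meets line LG ⇒ N = (7/5, 1)
2. Q is the centroid of triangle NGC ⇒ Q = (22/15, 2)
line LQ meets GC at X = (18/11, 30/11)
Q = L + t·(X−L) with t = 11/15, so LQ:QX = 11/15:4/15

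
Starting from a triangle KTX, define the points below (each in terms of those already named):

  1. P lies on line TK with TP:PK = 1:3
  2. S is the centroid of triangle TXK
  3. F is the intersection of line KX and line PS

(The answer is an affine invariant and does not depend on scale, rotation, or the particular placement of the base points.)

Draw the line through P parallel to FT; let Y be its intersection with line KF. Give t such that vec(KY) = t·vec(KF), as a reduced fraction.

t = 3/4

Set K = (0, 0), T = (1, 0), X = (0, 1); any affine frame gives the same invariant.
1. P lies on line TK with TP:PK = 1:3 ⇒ P = (3/4, 0)
2. S is the centroid of triangle TXK ⇒ S = (1/3, 1/3)
3. F is the intersection of line KX and line PS ⇒ F = (0, 3/5)
through P parallel to FT: direction (1, -3/5); meets KF at Y = (0, 9/20)
Y = K + t·(F−K) with t = 3/4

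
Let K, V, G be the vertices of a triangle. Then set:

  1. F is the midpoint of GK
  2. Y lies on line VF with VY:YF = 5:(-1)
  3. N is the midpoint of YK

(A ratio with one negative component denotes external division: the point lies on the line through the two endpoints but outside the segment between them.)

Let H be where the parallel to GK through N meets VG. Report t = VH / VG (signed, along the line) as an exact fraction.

Assign K = (0, 0), V = (1, 0), G = (0, 1) — the answer is frame-independent, so this choice is without loss of generality.
1. F is the midpoint of GK ⇒ F = (0, 1/2)
2. Y lies on line VF with VY:YF = 5:(-1) ⇒ Y = (-1/4, 5/8)
3. N is the midpoint of YK ⇒ N = (-1/8, 5/16)
through N parallel to GK: direction (0, -1); meets VG at H = (-1/8, 9/8)
H = V + t·(G−V) with t = 9/8

t = 9/8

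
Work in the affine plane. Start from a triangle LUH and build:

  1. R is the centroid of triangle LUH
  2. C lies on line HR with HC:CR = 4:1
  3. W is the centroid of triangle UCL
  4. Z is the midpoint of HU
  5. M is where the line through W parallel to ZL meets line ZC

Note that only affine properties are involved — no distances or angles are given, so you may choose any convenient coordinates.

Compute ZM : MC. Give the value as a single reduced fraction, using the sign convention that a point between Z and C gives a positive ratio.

ZM:MC = -4/7

Choose coordinates L = (0, 0), U = (1, 0), H = (0, 1).
1. R is the centroid of triangle LUH ⇒ R = (1/3, 1/3)
2. C lies on line HR with HC:CR = 4:1 ⇒ C = (4/15, 7/15)
3. W is the centroid of triangle UCL ⇒ W = (19/45, 7/45)
4. Z is the midpoint of HU ⇒ Z = (1/2, 1/2)
5. M is where the line through W parallel to ZL meets line ZC ⇒ M = (73/90, 49/90)
M = Z + t·(C−Z) with t = -4/3, so ZM:MC = t:(1−t) = -4/3:7/3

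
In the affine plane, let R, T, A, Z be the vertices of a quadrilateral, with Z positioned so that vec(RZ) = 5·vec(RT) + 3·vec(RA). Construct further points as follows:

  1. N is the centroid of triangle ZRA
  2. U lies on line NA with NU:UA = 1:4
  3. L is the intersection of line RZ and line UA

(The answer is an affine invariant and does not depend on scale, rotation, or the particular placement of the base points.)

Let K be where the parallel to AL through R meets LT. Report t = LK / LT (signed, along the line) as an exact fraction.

t = 5/6

Choose coordinates R = (0, 0), T = (1, 0), A = (0, 1), Z = (5, 3).
1. N is the centroid of triangle ZRA ⇒ N = (5/3, 4/3)
2. U lies on line NA with NU:UA = 1:4 ⇒ U = (4/3, 19/15)
3. L is the intersection of line RZ and line UA ⇒ L = (5/2, 3/2)
through R parallel to AL: direction (5/2, 1/2); meets LT at K = (5/4, 1/4)
K = L + t·(T−L) with t = 5/6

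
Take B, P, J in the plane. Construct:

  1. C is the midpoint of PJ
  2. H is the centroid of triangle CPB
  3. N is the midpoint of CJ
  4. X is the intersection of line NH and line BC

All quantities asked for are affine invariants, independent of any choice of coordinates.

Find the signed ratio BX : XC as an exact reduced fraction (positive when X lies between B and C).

BX:XC = 4

Set B = (0, 0), P = (1, 0), J = (0, 1); any affine frame gives the same invariant.
1. C is the midpoint of PJ ⇒ C = (1/2, 1/2)
2. H is the centroid of triangle CPB ⇒ H = (1/2, 1/6)
3. N is the midpoint of CJ ⇒ N = (1/4, 3/4)
4. X is the intersection of line NH and line BC ⇒ X = (2/5, 2/5)
X = B + t·(C−B) with t = 4/5, so BX:XC = t:(1−t) = 4/5:1/5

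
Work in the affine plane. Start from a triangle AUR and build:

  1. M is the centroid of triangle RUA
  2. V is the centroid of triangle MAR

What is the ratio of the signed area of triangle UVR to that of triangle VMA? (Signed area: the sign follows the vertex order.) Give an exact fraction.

Set A = (0, 0), U = (1, 0), R = (0, 1); any affine frame gives the same invariant.
1. M is the centroid of triangle RUA ⇒ M = (1/3, 1/3)
2. V is the centroid of triangle MAR ⇒ V = (1/9, 4/9)
2·[UVR] = -4/9, 2·[VMA] = -1/9
[UVR]:[VMA] = -4/9:-1/9 = 4

[UVR]:[VMA] = 4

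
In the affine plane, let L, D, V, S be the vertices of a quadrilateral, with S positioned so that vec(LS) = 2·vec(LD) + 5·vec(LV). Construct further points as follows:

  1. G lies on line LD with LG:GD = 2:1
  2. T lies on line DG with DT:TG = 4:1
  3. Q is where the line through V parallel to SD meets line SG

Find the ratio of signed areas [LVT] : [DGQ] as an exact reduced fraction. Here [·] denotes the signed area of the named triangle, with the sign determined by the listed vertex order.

Assign L = (0, 0), D = (1, 0), V = (0, 1), S = (2, 5) — the answer is frame-independent, so this choice is without loss of generality.
1. G lies on line LD with LG:GD = 2:1 ⇒ G = (2/3, 0)
2. T lies on line DG with DT:TG = 4:1 ⇒ T = (11/15, 0)
3. Q is where the line through V parallel to SD meets line SG ⇒ Q = (-14/5, -13)
2·[LVT] = -11/15, 2·[DGQ] = 13/3
[LVT]:[DGQ] = -11/15:13/3 = -11/65

[LVT]:[DGQ] = -11/65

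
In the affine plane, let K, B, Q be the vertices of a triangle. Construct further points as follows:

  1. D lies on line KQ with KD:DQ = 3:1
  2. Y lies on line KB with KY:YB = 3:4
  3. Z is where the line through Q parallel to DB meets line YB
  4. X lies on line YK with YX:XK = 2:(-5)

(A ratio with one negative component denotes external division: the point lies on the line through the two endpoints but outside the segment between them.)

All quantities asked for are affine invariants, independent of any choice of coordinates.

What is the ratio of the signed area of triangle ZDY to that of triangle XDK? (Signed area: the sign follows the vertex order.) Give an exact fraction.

Set K = (0, 0), B = (1, 0), Q = (0, 1); any affine frame gives the same invariant.
1. D lies on line KQ with KD:DQ = 3:1 ⇒ D = (0, 3/4)
2. Y lies on line KB with KY:YB = 3:4 ⇒ Y = (3/7, 0)
3. Z is where the line through Q parallel to DB meets line YB ⇒ Z = (4/3, 0)
4. X lies on line YK with YX:XK = 2:(-5) ⇒ X = (5/7, 0)
2·[ZDY] = 19/28, 2·[XDK] = 15/28
[ZDY]:[XDK] = 19/28:15/28 = 19/15

[ZDY]:[XDK] = 19/15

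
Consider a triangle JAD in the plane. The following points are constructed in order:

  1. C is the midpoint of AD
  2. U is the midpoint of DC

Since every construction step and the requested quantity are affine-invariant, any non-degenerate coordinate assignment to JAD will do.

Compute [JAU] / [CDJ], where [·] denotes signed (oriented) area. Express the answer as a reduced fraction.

[JAU]:[CDJ] = 3/2

Work in coordinates with J = (0, 0), A = (1, 0), D = (0, 1).
1. C is the midpoint of AD ⇒ C = (1/2, 1/2)
2. U is the midpoint of DC ⇒ U = (1/4, 3/4)
2·[JAU] = 3/4, 2·[CDJ] = 1/2
[JAU]:[CDJ] = 3/4:1/2 = 3/2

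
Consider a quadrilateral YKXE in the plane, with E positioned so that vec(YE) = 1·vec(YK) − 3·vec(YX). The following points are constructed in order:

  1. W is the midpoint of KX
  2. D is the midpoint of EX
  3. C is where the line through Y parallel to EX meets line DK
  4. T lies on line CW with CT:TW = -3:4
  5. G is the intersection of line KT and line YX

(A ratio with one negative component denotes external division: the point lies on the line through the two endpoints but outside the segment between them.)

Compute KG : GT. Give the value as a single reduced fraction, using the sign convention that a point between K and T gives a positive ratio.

KG:GT = 6

Assign Y = (0, 0), K = (1, 0), X = (0, 1), E = (1, -3) — the answer is frame-independent, so this choice is without loss of generality.
1. W is the midpoint of KX ⇒ W = (1/2, 1/2)
2. D is the midpoint of EX ⇒ D = (1/2, -1)
3. C is where the line through Y parallel to EX meets line DK ⇒ C = (1/3, -4/3)
4. T lies on line CW with CT:TW = -3:4 ⇒ T = (-1/6, -41/6)
5. G is the intersection of line KT and line YX ⇒ G = (0, -41/7)
G = K + t·(T−K) with t = 6/7, so KG:GT = t:(1−t) = 6/7:1/7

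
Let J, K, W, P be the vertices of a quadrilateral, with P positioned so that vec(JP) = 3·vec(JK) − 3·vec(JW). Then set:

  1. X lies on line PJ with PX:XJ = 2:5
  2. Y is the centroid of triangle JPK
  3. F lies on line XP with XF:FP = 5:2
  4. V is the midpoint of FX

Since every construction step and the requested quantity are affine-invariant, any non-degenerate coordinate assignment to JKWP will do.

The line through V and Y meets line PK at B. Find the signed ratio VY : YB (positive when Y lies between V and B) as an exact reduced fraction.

Assign J = (0, 0), K = (1, 0), W = (0, 1), P = (3, -3) — the answer is frame-independent, so this choice is without loss of generality.
1. X lies on line PJ with PX:XJ = 2:5 ⇒ X = (15/7, -15/7)
2. Y is the centroid of triangle JPK ⇒ Y = (4/3, -1)
3. F lies on line XP with XF:FP = 5:2 ⇒ F = (135/49, -135/49)
4. V is the midpoint of FX ⇒ V = (120/49, -120/49)
line VY meets PK at B = (42/11, -93/22)
Y = V + t·(B−V) with t = -22/27, so VY:YB = -22/27:49/27

VY:YB = -22/49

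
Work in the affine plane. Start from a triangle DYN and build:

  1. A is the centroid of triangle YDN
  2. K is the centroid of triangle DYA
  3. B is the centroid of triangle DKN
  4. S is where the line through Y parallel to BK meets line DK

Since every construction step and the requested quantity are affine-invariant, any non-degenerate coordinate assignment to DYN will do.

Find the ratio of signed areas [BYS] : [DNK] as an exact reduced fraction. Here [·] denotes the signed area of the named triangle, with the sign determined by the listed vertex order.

Work in coordinates with D = (0, 0), Y = (1, 0), N = (0, 1).
1. A is the centroid of triangle YDN ⇒ A = (1/3, 1/3)
2. K is the centroid of triangle DYA ⇒ K = (4/9, 1/9)
3. B is the centroid of triangle DKN ⇒ B = (4/27, 10/27)
4. S is where the line through Y parallel to BK meets line DK ⇒ S = (7/9, 7/36)
2·[BYS] = 1/12, 2·[DNK] = -4/9
[BYS]:[DNK] = 1/12:-4/9 = -3/16

[BYS]:[DNK] = -3/16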